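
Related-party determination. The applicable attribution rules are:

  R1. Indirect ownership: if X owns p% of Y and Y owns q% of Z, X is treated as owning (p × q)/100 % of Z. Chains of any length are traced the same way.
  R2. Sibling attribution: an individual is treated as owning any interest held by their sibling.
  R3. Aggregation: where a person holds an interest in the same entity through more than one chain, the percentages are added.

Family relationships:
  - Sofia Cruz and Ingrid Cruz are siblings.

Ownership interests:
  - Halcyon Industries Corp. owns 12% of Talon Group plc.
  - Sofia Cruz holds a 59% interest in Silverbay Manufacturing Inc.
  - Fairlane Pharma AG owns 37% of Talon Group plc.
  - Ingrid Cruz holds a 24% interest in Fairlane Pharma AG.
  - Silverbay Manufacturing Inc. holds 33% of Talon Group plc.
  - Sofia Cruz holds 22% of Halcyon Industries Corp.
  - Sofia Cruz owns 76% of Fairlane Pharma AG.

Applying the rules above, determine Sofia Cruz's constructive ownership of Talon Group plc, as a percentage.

By sibling attribution (R2), Sofia Cruz is treated as also owning Ingrid Cruz's interest in Fairlane Pharma AG, giving 76% + 24% = 100%.
Chain via Halcyon Industries Corp. (R1): 22% × 12% = 2.64% of Talon Group plc.
Chain via Silverbay Manufacturing Inc. (R1): 59% × 33% = 19.47% of Talon Group plc.
Chain via Fairlane Pharma AG (R1): 100% × 37% = 37% of Talon Group plc.
Aggregating (R3): 2.64% + 19.47% + 37% = 59.11%.

59.11%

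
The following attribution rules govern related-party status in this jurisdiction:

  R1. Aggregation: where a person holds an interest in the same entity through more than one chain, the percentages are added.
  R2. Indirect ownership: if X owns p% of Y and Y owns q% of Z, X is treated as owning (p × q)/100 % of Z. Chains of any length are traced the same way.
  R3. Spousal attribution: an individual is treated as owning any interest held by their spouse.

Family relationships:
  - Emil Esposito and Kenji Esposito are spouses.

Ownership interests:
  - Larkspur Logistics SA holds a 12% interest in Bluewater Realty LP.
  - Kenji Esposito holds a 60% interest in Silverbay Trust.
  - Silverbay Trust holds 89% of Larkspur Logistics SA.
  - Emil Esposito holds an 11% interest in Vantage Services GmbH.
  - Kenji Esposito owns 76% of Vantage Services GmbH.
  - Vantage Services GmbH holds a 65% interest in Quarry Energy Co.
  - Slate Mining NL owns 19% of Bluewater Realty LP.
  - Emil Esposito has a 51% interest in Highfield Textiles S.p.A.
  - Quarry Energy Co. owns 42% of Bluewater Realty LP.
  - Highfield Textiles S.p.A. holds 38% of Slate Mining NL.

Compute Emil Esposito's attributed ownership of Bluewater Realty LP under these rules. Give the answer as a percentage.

By spousal attribution (R3), Emil Esposito is treated as also owning Kenji Esposito's interest in Vantage Services GmbH, giving 11% + 76% = 87%.
By spousal attribution (R3), Emil Esposito is treated as owning Kenji Esposito's 60% interest in Silverbay Trust.
Chain via Vantage Services GmbH → Quarry Energy Co. (R2): 87% × 65% × 42% = 23.751% of Bluewater Realty LP.
Chain via Highfield Textiles S.p.A. → Slate Mining NL (R2): 51% × 38% × 19% = 3.6822% of Bluewater Realty LP.
Chain via Silverbay Trust → Larkspur Logistics SA (R2): 60% × 89% × 12% = 6.408% of Bluewater Realty LP.
Aggregating (R1): 23.751% + 3.6822% + 6.408% = 33.8412%.

33.8412%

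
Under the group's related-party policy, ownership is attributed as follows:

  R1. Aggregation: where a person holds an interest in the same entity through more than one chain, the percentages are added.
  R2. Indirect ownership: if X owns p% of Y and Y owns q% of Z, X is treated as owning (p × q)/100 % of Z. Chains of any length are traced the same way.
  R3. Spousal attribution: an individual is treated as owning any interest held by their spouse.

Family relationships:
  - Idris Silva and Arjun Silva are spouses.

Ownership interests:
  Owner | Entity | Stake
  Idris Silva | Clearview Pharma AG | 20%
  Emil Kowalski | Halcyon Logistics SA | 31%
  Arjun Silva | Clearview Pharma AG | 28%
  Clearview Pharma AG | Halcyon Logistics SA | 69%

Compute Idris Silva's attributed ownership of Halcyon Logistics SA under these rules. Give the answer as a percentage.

33.12%

By spousal attribution (R3), Idris Silva is treated as also owning Arjun Silva's interest in Clearview Pharma AG, giving 20% + 28% = 48%.
Chain via Clearview Pharma AG (R2): 48% × 69% = 33.12% of Halcyon Logistics SA.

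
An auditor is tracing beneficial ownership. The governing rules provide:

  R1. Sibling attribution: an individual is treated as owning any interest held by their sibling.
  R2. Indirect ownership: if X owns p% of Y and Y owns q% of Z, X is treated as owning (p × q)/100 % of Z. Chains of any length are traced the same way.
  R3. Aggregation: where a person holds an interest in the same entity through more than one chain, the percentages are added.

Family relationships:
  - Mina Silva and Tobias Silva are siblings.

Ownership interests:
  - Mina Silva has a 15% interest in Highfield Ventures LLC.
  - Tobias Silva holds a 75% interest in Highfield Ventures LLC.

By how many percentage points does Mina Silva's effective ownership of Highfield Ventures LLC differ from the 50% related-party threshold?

40

By sibling attribution (R1), Mina Silva is treated as also owning Tobias Silva's interest in Highfield Ventures LLC, giving 15% + 75% = 90%.
Direct interest in Highfield Ventures LLC: 90%.
90% exceeds the 50% threshold by 40 percentage points.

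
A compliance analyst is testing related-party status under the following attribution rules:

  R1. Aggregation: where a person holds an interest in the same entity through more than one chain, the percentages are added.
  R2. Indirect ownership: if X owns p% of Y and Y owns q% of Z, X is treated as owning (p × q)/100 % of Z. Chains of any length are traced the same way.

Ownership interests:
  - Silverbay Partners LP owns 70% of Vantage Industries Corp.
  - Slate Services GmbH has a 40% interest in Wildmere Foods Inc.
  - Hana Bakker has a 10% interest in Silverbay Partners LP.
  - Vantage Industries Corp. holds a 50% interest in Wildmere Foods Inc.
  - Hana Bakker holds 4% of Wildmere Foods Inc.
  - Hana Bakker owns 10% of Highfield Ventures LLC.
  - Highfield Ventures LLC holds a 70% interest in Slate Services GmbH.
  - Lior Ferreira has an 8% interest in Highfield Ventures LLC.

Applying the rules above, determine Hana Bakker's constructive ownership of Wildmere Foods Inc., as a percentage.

Chain via Highfield Ventures LLC → Slate Services GmbH (R2): 10% × 70% × 40% = 2.8% of Wildmere Foods Inc.
Chain via Silverbay Partners LP → Vantage Industries Corp. (R2): 10% × 70% × 50% = 3.5% of Wildmere Foods Inc.
Direct interest in Wildmere Foods Inc: 4%.
Aggregating (R1): 2.8% + 3.5% + 4% = 10.3%.

10.3%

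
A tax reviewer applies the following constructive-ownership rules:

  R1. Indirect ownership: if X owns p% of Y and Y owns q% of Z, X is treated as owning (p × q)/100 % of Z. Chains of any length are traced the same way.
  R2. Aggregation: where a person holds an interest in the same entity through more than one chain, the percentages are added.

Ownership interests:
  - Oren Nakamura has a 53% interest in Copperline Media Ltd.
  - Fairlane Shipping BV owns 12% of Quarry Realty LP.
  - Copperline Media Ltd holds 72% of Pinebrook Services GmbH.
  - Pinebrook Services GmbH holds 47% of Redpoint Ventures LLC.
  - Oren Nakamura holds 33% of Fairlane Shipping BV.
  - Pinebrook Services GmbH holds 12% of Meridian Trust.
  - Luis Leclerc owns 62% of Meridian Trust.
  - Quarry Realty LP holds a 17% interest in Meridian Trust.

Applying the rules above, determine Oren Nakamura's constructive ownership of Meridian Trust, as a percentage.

Chain via Fairlane Shipping BV → Quarry Realty LP (R1): 33% × 12% × 17% = 0.6732% of Meridian Trust.
Chain via Copperline Media Ltd → Pinebrook Services GmbH (R1): 53% × 72% × 12% = 4.5792% of Meridian Trust.
Aggregating (R2): 0.6732% + 4.5792% = 5.2524%.

5.2524%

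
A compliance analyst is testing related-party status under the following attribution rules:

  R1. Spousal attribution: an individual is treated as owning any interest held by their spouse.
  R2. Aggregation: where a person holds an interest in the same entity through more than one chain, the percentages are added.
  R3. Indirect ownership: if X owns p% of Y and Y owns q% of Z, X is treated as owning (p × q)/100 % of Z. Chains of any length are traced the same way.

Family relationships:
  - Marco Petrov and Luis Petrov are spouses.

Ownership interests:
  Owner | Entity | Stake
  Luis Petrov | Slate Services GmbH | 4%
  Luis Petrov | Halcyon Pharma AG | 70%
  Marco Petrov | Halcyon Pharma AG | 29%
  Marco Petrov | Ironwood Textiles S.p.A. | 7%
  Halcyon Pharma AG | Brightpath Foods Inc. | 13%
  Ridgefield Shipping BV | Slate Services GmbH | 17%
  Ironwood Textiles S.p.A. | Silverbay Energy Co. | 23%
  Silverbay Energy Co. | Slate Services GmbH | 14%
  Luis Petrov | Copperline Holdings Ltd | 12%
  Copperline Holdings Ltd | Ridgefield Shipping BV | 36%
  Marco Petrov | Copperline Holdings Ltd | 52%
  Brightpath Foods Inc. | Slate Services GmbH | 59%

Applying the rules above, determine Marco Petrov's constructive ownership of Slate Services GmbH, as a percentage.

By spousal attribution (R1), Marco Petrov is treated as also owning Luis Petrov's interest in Copperline Holdings Ltd, giving 52% + 12% = 64%.
By spousal attribution (R1), Marco Petrov is treated as also owning Luis Petrov's interest in Halcyon Pharma AG, giving 29% + 70% = 99%.
By spousal attribution (R1), Marco Petrov is treated as owning Luis Petrov's 4% interest in Slate Services GmbH.
Chain via Copperline Holdings Ltd → Ridgefield Shipping BV (R3): 64% × 36% × 17% = 3.9168% of Slate Services GmbH.
Chain via Ironwood Textiles S.p.A. → Silverbay Energy Co. (R3): 7% × 23% × 14% = 0.2254% of Slate Services GmbH.
Chain via Halcyon Pharma AG → Brightpath Foods Inc. (R3): 99% × 13% × 59% = 7.5933% of Slate Services GmbH.
Direct interest in Slate Services GmbH: 4%.
Aggregating (R2): 3.9168% + 0.2254% + 7.5933% + 4% = 15.7355%.

15.7355%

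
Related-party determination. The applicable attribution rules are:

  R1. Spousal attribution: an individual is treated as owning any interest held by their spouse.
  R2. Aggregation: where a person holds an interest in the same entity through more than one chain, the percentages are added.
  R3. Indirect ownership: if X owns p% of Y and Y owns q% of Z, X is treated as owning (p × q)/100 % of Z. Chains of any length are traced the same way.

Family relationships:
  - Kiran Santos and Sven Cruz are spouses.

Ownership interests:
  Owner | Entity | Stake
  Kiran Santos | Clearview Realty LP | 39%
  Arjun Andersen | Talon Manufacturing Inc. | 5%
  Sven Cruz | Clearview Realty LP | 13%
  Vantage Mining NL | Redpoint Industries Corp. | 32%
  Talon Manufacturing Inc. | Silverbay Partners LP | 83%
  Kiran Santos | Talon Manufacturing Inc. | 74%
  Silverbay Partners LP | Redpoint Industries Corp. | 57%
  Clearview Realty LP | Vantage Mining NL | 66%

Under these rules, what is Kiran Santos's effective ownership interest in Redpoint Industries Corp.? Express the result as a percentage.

By spousal attribution (R1), Kiran Santos is treated as also owning Sven Cruz's interest in Clearview Realty LP, giving 39% + 13% = 52%.
Chain via Clearview Realty LP → Vantage Mining NL (R3): 52% × 66% × 32% = 10.9824% of Redpoint Industries Corp.
Chain via Talon Manufacturing Inc. → Silverbay Partners LP (R3): 74% × 83% × 57% = 35.0094% of Redpoint Industries Corp.
Aggregating (R2): 10.9824% + 35.0094% = 45.9918%.

45.9918%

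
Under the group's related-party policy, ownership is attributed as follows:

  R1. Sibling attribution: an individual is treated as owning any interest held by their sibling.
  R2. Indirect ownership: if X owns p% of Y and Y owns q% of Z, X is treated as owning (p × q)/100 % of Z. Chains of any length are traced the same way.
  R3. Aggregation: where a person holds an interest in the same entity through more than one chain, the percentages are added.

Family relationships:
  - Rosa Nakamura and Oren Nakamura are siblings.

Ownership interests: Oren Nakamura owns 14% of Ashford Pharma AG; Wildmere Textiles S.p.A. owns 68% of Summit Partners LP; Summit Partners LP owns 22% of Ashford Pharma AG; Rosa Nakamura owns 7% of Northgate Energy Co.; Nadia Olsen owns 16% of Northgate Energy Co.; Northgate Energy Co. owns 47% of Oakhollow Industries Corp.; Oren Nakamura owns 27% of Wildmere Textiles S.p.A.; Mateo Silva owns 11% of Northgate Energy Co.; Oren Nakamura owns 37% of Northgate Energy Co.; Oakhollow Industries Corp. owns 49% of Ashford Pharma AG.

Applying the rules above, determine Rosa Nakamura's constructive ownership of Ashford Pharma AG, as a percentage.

28.1724%

By sibling attribution (R1), Rosa Nakamura is treated as also owning Oren Nakamura's interest in Northgate Energy Co, giving 7% + 37% = 44%.
By sibling attribution (R1), Rosa Nakamura is treated as owning Oren Nakamura's 27% interest in Wildmere Textiles S.p.A.
By sibling attribution (R1), Rosa Nakamura is treated as owning Oren Nakamura's 14% interest in Ashford Pharma AG.
Chain via Northgate Energy Co. → Oakhollow Industries Corp. (R2): 44% × 47% × 49% = 10.1332% of Ashford Pharma AG.
Chain via Wildmere Textiles S.p.A. → Summit Partners LP (R2): 27% × 68% × 22% = 4.0392% of Ashford Pharma AG.
Direct interest in Ashford Pharma AG: 14%.
Aggregating (R3): 10.1332% + 4.0392% + 14% = 28.1724%.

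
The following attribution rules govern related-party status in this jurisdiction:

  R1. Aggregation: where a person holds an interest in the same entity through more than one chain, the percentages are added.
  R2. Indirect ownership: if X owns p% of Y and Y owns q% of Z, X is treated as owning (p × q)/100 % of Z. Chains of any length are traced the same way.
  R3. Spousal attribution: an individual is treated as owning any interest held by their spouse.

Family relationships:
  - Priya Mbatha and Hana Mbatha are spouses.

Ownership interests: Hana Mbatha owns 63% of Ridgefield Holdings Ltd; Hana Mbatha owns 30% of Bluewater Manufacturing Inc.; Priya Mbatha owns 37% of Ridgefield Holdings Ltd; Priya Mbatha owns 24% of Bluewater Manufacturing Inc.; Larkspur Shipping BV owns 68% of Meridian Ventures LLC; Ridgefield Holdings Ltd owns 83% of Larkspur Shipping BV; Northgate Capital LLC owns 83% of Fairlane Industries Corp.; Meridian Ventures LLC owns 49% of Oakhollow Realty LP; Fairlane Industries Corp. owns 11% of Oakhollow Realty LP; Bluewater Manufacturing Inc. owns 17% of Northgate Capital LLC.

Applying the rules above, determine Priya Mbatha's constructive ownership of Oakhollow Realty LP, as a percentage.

28.493734%

By spousal attribution (R3), Priya Mbatha is treated as also owning Hana Mbatha's interest in Bluewater Manufacturing Inc, giving 24% + 30% = 54%.
By spousal attribution (R3), Priya Mbatha is treated as also owning Hana Mbatha's interest in Ridgefield Holdings Ltd, giving 37% + 63% = 100%.
Chain via Bluewater Manufacturing Inc. → Northgate Capital LLC → Fairlane Industries Corp. (R2): 54% × 17% × 83% × 11% = 0.838134% of Oakhollow Realty LP.
Chain via Ridgefield Holdings Ltd → Larkspur Shipping BV → Meridian Ventures LLC (R2): 100% × 83% × 68% × 49% = 27.6556% of Oakhollow Realty LP.
Aggregating (R1): 0.838134% + 27.6556% = 28.493734%.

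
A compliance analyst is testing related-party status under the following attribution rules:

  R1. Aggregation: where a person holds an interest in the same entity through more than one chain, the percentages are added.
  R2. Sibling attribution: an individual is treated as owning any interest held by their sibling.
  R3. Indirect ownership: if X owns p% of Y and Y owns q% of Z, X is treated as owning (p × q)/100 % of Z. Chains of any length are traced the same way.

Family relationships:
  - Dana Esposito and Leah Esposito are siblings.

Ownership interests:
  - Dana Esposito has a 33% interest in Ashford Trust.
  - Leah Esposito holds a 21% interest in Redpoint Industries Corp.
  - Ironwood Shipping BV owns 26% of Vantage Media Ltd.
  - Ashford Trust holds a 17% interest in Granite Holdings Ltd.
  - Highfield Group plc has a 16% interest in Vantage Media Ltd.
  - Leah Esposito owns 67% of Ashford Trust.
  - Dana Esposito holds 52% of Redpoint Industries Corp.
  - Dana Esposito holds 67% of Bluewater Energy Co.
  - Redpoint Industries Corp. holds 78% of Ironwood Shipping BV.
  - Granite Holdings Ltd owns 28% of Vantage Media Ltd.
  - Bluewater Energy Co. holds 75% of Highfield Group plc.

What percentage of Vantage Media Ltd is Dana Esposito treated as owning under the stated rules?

By sibling attribution (R2), Dana Esposito is treated as also owning Leah Esposito's interest in Ashford Trust, giving 33% + 67% = 100%.
By sibling attribution (R2), Dana Esposito is treated as also owning Leah Esposito's interest in Redpoint Industries Corp, giving 52% + 21% = 73%.
Chain via Ashford Trust → Granite Holdings Ltd (R3): 100% × 17% × 28% = 4.76% of Vantage Media Ltd.
Chain via Redpoint Industries Corp. → Ironwood Shipping BV (R3): 73% × 78% × 26% = 14.8044% of Vantage Media Ltd.
Chain via Bluewater Energy Co. → Highfield Group plc (R3): 67% × 75% × 16% = 8.04% of Vantage Media Ltd.
Aggregating (R1): 4.76% + 14.8044% + 8.04% = 27.6044%.

27.6044%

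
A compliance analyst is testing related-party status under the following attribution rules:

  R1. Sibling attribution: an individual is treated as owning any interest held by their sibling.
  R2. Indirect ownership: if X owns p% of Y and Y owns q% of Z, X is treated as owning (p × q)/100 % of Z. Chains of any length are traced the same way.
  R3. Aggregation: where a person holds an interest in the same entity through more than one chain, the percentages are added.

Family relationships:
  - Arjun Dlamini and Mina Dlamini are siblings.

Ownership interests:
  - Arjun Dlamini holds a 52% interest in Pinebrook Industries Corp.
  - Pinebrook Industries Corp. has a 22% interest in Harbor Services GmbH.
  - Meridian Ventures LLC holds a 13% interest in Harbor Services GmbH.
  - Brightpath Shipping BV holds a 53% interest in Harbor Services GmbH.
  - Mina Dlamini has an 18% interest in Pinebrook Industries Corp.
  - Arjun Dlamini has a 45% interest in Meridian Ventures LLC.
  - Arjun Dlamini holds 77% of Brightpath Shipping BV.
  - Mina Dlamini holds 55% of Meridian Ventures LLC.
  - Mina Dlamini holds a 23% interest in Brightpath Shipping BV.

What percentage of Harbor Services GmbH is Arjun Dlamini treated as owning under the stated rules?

By sibling attribution (R1), Arjun Dlamini is treated as also owning Mina Dlamini's interest in Brightpath Shipping BV, giving 77% + 23% = 100%.
By sibling attribution (R1), Arjun Dlamini is treated as also owning Mina Dlamini's interest in Pinebrook Industries Corp, giving 52% + 18% = 70%.
By sibling attribution (R1), Arjun Dlamini is treated as also owning Mina Dlamini's interest in Meridian Ventures LLC, giving 45% + 55% = 100%.
Chain via Brightpath Shipping BV (R2): 100% × 53% = 53% of Harbor Services GmbH.
Chain via Pinebrook Industries Corp. (R2): 70% × 22% = 15.4% of Harbor Services GmbH.
Chain via Meridian Ventures LLC (R2): 100% × 13% = 13% of Harbor Services GmbH.
Aggregating (R3): 53% + 15.4% + 13% = 81.4%.

81.4%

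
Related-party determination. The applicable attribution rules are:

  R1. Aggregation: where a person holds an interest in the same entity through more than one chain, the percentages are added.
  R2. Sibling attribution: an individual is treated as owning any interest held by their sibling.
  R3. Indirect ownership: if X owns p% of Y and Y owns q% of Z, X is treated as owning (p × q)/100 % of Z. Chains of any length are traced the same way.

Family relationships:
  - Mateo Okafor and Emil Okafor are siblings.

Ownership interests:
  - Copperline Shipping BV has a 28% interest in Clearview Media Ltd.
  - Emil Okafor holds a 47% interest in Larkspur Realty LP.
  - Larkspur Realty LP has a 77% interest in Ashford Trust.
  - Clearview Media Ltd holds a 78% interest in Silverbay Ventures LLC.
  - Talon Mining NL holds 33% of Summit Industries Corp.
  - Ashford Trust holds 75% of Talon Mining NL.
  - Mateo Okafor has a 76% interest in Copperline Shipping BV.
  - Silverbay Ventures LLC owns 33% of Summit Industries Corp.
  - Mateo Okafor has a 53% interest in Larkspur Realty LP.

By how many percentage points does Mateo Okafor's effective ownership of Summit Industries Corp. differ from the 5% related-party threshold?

19.534972

By sibling attribution (R2), Mateo Okafor is treated as also owning Emil Okafor's interest in Larkspur Realty LP, giving 53% + 47% = 100%.
Chain via Copperline Shipping BV → Clearview Media Ltd → Silverbay Ventures LLC (R3): 76% × 28% × 78% × 33% = 5.477472% of Summit Industries Corp.
Chain via Larkspur Realty LP → Ashford Trust → Talon Mining NL (R3): 100% × 77% × 75% × 33% = 19.0575% of Summit Industries Corp.
Aggregating (R1): 5.477472% + 19.0575% = 24.534972%.
24.534972% exceeds the 5% threshold by 19.534972 percentage points.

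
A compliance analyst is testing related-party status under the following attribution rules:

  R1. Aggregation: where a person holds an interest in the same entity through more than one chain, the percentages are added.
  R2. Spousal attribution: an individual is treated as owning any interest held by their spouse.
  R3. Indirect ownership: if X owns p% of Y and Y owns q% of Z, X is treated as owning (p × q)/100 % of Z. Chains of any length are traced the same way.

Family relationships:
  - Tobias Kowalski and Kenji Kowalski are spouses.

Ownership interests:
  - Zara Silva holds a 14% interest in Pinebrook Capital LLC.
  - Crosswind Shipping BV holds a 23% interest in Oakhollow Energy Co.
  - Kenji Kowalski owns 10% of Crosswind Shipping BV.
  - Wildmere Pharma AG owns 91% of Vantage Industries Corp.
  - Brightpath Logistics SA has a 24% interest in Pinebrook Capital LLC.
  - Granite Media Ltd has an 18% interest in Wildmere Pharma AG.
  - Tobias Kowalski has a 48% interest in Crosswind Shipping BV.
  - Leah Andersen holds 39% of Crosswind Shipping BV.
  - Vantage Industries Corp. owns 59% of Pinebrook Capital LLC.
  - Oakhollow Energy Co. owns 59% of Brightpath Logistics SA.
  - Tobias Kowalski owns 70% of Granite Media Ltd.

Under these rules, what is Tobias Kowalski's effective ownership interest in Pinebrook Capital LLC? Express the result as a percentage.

By spousal attribution (R2), Tobias Kowalski is treated as also owning Kenji Kowalski's interest in Crosswind Shipping BV, giving 48% + 10% = 58%.
Chain via Granite Media Ltd → Wildmere Pharma AG → Vantage Industries Corp. (R3): 70% × 18% × 91% × 59% = 6.76494% of Pinebrook Capital LLC.
Chain via Crosswind Shipping BV → Oakhollow Energy Co. → Brightpath Logistics SA (R3): 58% × 23% × 59% × 24% = 1.888944% of Pinebrook Capital LLC.
Aggregating (R1): 6.76494% + 1.888944% = 8.653884%.

8.653884%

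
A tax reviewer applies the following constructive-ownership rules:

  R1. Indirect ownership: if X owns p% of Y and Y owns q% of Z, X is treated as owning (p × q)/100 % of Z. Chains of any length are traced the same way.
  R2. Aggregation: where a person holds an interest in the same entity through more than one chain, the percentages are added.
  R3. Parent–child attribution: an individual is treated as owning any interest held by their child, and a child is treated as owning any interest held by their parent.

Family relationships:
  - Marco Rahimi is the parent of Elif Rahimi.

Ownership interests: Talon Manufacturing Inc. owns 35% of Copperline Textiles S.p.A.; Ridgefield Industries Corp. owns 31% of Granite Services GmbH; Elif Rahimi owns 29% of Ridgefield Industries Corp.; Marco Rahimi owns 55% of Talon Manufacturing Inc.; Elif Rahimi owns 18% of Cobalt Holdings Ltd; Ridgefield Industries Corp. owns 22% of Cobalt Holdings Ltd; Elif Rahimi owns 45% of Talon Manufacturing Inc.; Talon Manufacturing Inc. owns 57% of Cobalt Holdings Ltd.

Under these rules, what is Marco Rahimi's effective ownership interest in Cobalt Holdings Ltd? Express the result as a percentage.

81.38%

By parent–child attribution (R3), Marco Rahimi is treated as also owning Elif Rahimi's interest in Talon Manufacturing Inc, giving 55% + 45% = 100%.
By parent–child attribution (R3), Marco Rahimi is treated as owning Elif Rahimi's 29% interest in Ridgefield Industries Corp.
By parent–child attribution (R3), Marco Rahimi is treated as owning Elif Rahimi's 18% interest in Cobalt Holdings Ltd.
Chain via Talon Manufacturing Inc. (R1): 100% × 57% = 57% of Cobalt Holdings Ltd.
Chain via Ridgefield Industries Corp. (R1): 29% × 22% = 6.38% of Cobalt Holdings Ltd.
Direct interest in Cobalt Holdings Ltd: 18%.
Aggregating (R2): 57% + 6.38% + 18% = 81.38%.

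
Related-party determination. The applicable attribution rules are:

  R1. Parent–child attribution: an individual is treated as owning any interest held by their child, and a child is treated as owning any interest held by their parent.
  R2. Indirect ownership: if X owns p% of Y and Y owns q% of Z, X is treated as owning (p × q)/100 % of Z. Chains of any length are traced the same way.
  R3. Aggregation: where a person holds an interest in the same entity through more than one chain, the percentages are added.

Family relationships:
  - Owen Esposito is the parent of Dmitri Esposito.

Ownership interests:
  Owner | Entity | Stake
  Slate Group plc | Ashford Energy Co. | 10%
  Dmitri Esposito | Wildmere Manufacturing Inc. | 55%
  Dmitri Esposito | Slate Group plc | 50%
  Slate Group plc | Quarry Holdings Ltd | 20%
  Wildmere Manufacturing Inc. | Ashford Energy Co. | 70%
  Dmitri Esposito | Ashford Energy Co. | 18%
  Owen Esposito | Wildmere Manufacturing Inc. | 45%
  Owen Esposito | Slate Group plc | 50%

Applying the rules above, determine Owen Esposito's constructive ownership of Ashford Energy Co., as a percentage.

98%

By parent–child attribution (R1), Owen Esposito is treated as also owning Dmitri Esposito's interest in Slate Group plc, giving 50% + 50% = 100%.
By parent–child attribution (R1), Owen Esposito is treated as also owning Dmitri Esposito's interest in Wildmere Manufacturing Inc, giving 45% + 55% = 100%.
By parent–child attribution (R1), Owen Esposito is treated as owning Dmitri Esposito's 18% interest in Ashford Energy Co.
Chain via Slate Group plc (R2): 100% × 10% = 10% of Ashford Energy Co.
Chain via Wildmere Manufacturing Inc. (R2): 100% × 70% = 70% of Ashford Energy Co.
Direct interest in Ashford Energy Co: 18%.
Aggregating (R3): 10% + 70% + 18% = 98%.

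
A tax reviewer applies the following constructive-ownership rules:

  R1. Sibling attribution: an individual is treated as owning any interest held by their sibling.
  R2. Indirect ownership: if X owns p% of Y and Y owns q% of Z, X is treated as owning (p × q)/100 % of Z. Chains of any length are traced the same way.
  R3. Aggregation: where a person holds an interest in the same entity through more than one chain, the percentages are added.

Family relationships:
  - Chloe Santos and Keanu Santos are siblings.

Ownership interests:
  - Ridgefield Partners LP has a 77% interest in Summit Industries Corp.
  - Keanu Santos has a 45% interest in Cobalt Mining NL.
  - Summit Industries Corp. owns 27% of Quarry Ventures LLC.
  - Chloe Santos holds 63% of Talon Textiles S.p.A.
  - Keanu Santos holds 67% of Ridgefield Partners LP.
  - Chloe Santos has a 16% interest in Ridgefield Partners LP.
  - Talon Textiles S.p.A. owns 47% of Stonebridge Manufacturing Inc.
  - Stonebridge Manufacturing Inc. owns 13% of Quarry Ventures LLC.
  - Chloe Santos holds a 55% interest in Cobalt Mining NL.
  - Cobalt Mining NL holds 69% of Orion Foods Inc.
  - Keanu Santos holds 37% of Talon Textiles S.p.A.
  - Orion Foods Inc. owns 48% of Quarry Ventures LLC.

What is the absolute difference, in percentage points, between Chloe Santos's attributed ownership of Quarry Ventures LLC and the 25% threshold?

By sibling attribution (R1), Chloe Santos is treated as also owning Keanu Santos's interest in Ridgefield Partners LP, giving 16% + 67% = 83%.
By sibling attribution (R1), Chloe Santos is treated as also owning Keanu Santos's interest in Cobalt Mining NL, giving 55% + 45% = 100%.
By sibling attribution (R1), Chloe Santos is treated as also owning Keanu Santos's interest in Talon Textiles S.p.A, giving 63% + 37% = 100%.
Chain via Ridgefield Partners LP → Summit Industries Corp. (R2): 83% × 77% × 27% = 17.2557% of Quarry Ventures LLC.
Chain via Cobalt Mining NL → Orion Foods Inc. (R2): 100% × 69% × 48% = 33.12% of Quarry Ventures LLC.
Chain via Talon Textiles S.p.A. → Stonebridge Manufacturing Inc. (R2): 100% × 47% × 13% = 6.11% of Quarry Ventures LLC.
Aggregating (R3): 17.2557% + 33.12% + 6.11% = 56.4857%.
56.4857% exceeds the 25% threshold by 31.4857 percentage points.

31.4857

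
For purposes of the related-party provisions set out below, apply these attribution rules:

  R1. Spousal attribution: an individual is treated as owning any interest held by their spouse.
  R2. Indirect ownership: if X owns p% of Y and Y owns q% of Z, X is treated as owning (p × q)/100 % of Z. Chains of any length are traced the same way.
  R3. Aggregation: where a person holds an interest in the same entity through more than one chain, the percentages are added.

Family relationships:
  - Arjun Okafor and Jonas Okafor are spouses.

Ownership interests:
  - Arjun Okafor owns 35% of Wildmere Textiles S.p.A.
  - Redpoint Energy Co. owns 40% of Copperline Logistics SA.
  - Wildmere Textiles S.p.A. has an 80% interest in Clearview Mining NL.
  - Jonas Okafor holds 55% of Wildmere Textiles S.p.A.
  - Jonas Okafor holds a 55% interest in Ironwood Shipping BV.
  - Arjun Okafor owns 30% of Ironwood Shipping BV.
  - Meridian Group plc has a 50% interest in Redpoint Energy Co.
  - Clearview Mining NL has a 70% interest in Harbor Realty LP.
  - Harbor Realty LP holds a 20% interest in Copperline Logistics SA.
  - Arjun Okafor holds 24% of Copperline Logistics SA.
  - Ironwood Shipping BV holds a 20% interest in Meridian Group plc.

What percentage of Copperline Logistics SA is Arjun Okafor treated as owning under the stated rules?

37.48%

By spousal attribution (R1), Arjun Okafor is treated as also owning Jonas Okafor's interest in Ironwood Shipping BV, giving 30% + 55% = 85%.
By spousal attribution (R1), Arjun Okafor is treated as also owning Jonas Okafor's interest in Wildmere Textiles S.p.A, giving 35% + 55% = 90%.
Chain via Ironwood Shipping BV → Meridian Group plc → Redpoint Energy Co. (R2): 85% × 20% × 50% × 40% = 3.4% of Copperline Logistics SA.
Chain via Wildmere Textiles S.p.A. → Clearview Mining NL → Harbor Realty LP (R2): 90% × 80% × 70% × 20% = 10.08% of Copperline Logistics SA.
Direct interest in Copperline Logistics SA: 24%.
Aggregating (R3): 3.4% + 10.08% + 24% = 37.48%.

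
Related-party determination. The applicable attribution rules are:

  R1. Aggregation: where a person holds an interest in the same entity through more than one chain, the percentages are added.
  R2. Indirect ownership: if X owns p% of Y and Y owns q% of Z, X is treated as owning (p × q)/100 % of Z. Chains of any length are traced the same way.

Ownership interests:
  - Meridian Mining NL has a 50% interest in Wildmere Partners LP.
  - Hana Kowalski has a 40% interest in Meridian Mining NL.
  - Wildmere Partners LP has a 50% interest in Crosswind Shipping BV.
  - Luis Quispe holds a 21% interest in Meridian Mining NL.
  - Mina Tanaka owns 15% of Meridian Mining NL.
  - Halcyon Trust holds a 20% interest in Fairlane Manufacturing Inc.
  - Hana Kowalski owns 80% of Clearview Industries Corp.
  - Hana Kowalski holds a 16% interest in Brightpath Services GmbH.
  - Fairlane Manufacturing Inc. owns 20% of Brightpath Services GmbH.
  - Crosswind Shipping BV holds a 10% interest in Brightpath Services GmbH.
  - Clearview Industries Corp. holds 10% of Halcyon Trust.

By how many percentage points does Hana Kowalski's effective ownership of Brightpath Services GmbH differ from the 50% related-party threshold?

Chain via Clearview Industries Corp. → Halcyon Trust → Fairlane Manufacturing Inc. (R2): 80% × 10% × 20% × 20% = 0.32% of Brightpath Services GmbH.
Chain via Meridian Mining NL → Wildmere Partners LP → Crosswind Shipping BV (R2): 40% × 50% × 50% × 10% = 1% of Brightpath Services GmbH.
Direct interest in Brightpath Services GmbH: 16%.
Aggregating (R1): 0.32% + 1% + 16% = 17.32%.
17.32% falls short of the 50% threshold by 32.68 percentage points.

32.68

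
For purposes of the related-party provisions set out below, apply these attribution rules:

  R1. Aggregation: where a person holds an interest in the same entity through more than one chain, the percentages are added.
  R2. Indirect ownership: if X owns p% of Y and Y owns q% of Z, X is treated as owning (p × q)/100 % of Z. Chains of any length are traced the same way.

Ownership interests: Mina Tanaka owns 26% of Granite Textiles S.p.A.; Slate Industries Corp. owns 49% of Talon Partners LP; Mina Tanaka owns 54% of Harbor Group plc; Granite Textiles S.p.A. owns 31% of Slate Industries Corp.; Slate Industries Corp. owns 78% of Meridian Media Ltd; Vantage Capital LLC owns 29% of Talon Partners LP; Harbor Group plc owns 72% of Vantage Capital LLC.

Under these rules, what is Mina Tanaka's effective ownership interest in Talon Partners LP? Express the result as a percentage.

15.2246%

Chain via Harbor Group plc → Vantage Capital LLC (R2): 54% × 72% × 29% = 11.2752% of Talon Partners LP.
Chain via Granite Textiles S.p.A. → Slate Industries Corp. (R2): 26% × 31% × 49% = 3.9494% of Talon Partners LP.
Aggregating (R1): 11.2752% + 3.9494% = 15.2246%.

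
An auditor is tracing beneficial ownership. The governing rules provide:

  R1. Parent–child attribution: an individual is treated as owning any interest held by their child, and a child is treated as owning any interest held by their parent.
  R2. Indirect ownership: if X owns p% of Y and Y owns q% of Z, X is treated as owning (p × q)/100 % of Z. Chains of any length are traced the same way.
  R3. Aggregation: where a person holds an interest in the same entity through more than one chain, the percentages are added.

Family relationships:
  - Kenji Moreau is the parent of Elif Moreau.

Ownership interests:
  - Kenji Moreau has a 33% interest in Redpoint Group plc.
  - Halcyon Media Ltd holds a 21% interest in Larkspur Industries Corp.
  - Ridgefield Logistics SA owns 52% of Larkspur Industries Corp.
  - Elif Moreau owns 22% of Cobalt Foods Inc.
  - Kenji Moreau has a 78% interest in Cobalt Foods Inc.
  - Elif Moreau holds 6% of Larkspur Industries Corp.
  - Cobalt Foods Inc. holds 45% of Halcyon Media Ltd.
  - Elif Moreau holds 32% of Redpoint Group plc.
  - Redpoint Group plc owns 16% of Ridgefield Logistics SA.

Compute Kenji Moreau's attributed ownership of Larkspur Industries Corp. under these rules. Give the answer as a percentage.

20.858%

By parent–child attribution (R1), Kenji Moreau is treated as also owning Elif Moreau's interest in Redpoint Group plc, giving 33% + 32% = 65%.
By parent–child attribution (R1), Kenji Moreau is treated as also owning Elif Moreau's interest in Cobalt Foods Inc, giving 78% + 22% = 100%.
By parent–child attribution (R1), Kenji Moreau is treated as owning Elif Moreau's 6% interest in Larkspur Industries Corp.
Chain via Redpoint Group plc → Ridgefield Logistics SA (R2): 65% × 16% × 52% = 5.408% of Larkspur Industries Corp.
Chain via Cobalt Foods Inc. → Halcyon Media Ltd (R2): 100% × 45% × 21% = 9.45% of Larkspur Industries Corp.
Direct interest in Larkspur Industries Corp: 6%.
Aggregating (R3): 5.408% + 9.45% + 6% = 20.858%.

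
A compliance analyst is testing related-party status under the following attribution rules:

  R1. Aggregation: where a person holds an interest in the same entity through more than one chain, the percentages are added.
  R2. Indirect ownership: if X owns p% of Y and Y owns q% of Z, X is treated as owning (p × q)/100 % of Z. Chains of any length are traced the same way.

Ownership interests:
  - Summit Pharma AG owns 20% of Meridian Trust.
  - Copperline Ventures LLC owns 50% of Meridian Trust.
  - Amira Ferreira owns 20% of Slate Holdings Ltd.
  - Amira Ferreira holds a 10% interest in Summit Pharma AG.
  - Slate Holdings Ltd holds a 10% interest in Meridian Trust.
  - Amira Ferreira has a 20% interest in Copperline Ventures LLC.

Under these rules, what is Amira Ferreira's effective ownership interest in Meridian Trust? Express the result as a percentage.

14%

Chain via Slate Holdings Ltd (R2): 20% × 10% = 2% of Meridian Trust.
Chain via Copperline Ventures LLC (R2): 20% × 50% = 10% of Meridian Trust.
Chain via Summit Pharma AG (R2): 10% × 20% = 2% of Meridian Trust.
Aggregating (R1): 2% + 10% + 2% = 14%.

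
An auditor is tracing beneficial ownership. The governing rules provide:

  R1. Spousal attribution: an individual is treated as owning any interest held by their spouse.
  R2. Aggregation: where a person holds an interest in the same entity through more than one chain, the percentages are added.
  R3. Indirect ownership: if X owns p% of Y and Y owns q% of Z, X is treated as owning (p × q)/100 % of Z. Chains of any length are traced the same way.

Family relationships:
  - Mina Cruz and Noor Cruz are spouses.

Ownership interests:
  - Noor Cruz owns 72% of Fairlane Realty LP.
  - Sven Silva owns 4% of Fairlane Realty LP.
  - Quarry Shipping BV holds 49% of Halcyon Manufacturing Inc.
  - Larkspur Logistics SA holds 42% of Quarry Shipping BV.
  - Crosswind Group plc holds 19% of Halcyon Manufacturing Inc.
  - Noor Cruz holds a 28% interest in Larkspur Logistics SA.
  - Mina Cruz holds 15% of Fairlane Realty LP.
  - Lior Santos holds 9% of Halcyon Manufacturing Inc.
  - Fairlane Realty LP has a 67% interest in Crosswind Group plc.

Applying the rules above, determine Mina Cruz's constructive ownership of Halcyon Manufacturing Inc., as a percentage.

By spousal attribution (R1), Mina Cruz is treated as also owning Noor Cruz's interest in Fairlane Realty LP, giving 15% + 72% = 87%.
By spousal attribution (R1), Mina Cruz is treated as owning Noor Cruz's 28% interest in Larkspur Logistics SA.
Chain via Fairlane Realty LP → Crosswind Group plc (R3): 87% × 67% × 19% = 11.0751% of Halcyon Manufacturing Inc.
Chain via Larkspur Logistics SA → Quarry Shipping BV (R3): 28% × 42% × 49% = 5.7624% of Halcyon Manufacturing Inc.
Aggregating (R2): 11.0751% + 5.7624% = 16.8375%.

16.8375%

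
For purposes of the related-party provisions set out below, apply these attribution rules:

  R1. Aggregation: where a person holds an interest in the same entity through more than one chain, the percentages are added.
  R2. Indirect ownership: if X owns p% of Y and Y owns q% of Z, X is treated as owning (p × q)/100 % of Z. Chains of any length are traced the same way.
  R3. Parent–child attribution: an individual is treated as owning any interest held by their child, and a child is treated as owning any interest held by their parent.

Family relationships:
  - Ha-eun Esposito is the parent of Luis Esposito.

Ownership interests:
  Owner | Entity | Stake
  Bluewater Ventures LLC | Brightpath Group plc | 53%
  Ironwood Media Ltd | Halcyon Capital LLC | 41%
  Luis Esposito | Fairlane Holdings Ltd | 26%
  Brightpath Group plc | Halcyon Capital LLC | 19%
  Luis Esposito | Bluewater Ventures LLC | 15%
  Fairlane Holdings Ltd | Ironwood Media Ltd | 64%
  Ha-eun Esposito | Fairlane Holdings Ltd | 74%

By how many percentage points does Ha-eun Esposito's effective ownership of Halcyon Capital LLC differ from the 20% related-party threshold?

7.7505

By parent–child attribution (R3), Ha-eun Esposito is treated as also owning Luis Esposito's interest in Fairlane Holdings Ltd, giving 74% + 26% = 100%.
By parent–child attribution (R3), Ha-eun Esposito is treated as owning Luis Esposito's 15% interest in Bluewater Ventures LLC.
Chain via Fairlane Holdings Ltd → Ironwood Media Ltd (R2): 100% × 64% × 41% = 26.24% of Halcyon Capital LLC.
Chain via Bluewater Ventures LLC → Brightpath Group plc (R2): 15% × 53% × 19% = 1.5105% of Halcyon Capital LLC.
Aggregating (R1): 26.24% + 1.5105% = 27.7505%.
27.7505% exceeds the 20% threshold by 7.7505 percentage points.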